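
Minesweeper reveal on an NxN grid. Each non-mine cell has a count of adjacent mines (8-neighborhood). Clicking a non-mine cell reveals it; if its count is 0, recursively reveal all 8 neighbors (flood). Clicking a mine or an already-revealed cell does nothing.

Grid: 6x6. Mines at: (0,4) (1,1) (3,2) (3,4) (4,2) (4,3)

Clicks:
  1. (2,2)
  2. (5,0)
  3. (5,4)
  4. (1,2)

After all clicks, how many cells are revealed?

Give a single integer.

Answer: 11

Derivation:
Click 1 (2,2) count=2: revealed 1 new [(2,2)] -> total=1
Click 2 (5,0) count=0: revealed 8 new [(2,0) (2,1) (3,0) (3,1) (4,0) (4,1) (5,0) (5,1)] -> total=9
Click 3 (5,4) count=1: revealed 1 new [(5,4)] -> total=10
Click 4 (1,2) count=1: revealed 1 new [(1,2)] -> total=11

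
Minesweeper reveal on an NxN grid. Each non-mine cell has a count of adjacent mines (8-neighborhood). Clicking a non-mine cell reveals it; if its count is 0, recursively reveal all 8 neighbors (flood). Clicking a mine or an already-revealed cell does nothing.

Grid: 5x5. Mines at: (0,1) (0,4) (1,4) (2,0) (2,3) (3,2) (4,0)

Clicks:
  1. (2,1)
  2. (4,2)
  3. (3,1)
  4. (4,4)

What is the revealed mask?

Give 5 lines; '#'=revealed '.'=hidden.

Click 1 (2,1) count=2: revealed 1 new [(2,1)] -> total=1
Click 2 (4,2) count=1: revealed 1 new [(4,2)] -> total=2
Click 3 (3,1) count=3: revealed 1 new [(3,1)] -> total=3
Click 4 (4,4) count=0: revealed 4 new [(3,3) (3,4) (4,3) (4,4)] -> total=7

Answer: .....
.....
.#...
.#.##
..###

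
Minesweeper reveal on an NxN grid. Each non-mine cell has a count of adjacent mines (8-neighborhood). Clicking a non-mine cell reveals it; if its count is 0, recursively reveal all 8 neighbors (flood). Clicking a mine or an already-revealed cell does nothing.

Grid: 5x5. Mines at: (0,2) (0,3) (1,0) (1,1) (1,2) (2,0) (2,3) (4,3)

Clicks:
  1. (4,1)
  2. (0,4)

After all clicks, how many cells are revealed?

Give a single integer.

Answer: 7

Derivation:
Click 1 (4,1) count=0: revealed 6 new [(3,0) (3,1) (3,2) (4,0) (4,1) (4,2)] -> total=6
Click 2 (0,4) count=1: revealed 1 new [(0,4)] -> total=7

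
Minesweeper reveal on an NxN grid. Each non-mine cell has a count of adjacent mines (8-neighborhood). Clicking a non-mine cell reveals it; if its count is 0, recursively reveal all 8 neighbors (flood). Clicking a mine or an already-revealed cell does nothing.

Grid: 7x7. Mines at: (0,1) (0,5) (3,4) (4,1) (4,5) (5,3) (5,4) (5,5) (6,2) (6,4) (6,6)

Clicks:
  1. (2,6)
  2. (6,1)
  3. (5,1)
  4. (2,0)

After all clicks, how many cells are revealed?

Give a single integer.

Click 1 (2,6) count=0: revealed 6 new [(1,5) (1,6) (2,5) (2,6) (3,5) (3,6)] -> total=6
Click 2 (6,1) count=1: revealed 1 new [(6,1)] -> total=7
Click 3 (5,1) count=2: revealed 1 new [(5,1)] -> total=8
Click 4 (2,0) count=0: revealed 17 new [(0,2) (0,3) (0,4) (1,0) (1,1) (1,2) (1,3) (1,4) (2,0) (2,1) (2,2) (2,3) (2,4) (3,0) (3,1) (3,2) (3,3)] -> total=25

Answer: 25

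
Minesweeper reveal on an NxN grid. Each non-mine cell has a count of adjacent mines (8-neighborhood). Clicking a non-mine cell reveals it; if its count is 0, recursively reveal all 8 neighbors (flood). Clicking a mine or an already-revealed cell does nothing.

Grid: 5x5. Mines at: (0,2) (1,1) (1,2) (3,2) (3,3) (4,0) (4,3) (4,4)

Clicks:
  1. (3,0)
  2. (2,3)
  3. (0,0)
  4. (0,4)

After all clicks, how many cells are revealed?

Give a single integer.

Click 1 (3,0) count=1: revealed 1 new [(3,0)] -> total=1
Click 2 (2,3) count=3: revealed 1 new [(2,3)] -> total=2
Click 3 (0,0) count=1: revealed 1 new [(0,0)] -> total=3
Click 4 (0,4) count=0: revealed 5 new [(0,3) (0,4) (1,3) (1,4) (2,4)] -> total=8

Answer: 8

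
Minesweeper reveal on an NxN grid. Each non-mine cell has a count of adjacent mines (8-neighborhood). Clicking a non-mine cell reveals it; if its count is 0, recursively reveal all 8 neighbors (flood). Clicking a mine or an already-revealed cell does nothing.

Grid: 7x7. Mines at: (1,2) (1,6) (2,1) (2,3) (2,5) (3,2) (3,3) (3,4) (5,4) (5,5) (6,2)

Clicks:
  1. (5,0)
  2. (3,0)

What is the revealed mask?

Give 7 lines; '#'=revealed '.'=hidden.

Click 1 (5,0) count=0: revealed 8 new [(3,0) (3,1) (4,0) (4,1) (5,0) (5,1) (6,0) (6,1)] -> total=8
Click 2 (3,0) count=1: revealed 0 new [(none)] -> total=8

Answer: .......
.......
.......
##.....
##.....
##.....
##.....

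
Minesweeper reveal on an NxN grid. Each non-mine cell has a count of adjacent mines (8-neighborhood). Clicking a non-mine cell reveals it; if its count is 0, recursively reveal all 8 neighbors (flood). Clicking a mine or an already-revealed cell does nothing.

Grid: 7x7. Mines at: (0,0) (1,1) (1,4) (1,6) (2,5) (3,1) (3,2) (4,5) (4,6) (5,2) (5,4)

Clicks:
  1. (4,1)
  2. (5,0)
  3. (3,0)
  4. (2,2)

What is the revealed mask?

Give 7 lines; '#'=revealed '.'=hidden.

Answer: .......
.......
..#....
#......
##.....
##.....
##.....

Derivation:
Click 1 (4,1) count=3: revealed 1 new [(4,1)] -> total=1
Click 2 (5,0) count=0: revealed 5 new [(4,0) (5,0) (5,1) (6,0) (6,1)] -> total=6
Click 3 (3,0) count=1: revealed 1 new [(3,0)] -> total=7
Click 4 (2,2) count=3: revealed 1 new [(2,2)] -> total=8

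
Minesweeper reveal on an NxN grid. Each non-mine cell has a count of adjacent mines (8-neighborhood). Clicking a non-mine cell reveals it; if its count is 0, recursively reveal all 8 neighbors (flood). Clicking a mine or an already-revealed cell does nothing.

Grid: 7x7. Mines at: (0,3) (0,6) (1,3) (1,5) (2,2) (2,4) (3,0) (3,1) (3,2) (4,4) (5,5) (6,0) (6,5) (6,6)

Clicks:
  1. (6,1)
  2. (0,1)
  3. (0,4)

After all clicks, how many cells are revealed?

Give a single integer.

Click 1 (6,1) count=1: revealed 1 new [(6,1)] -> total=1
Click 2 (0,1) count=0: revealed 8 new [(0,0) (0,1) (0,2) (1,0) (1,1) (1,2) (2,0) (2,1)] -> total=9
Click 3 (0,4) count=3: revealed 1 new [(0,4)] -> total=10

Answer: 10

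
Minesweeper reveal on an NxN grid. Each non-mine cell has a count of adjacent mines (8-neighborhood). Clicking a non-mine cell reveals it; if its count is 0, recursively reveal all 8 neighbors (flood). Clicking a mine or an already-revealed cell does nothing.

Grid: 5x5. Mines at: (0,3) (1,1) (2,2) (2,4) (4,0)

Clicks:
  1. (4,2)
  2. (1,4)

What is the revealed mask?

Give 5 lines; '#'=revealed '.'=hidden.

Click 1 (4,2) count=0: revealed 8 new [(3,1) (3,2) (3,3) (3,4) (4,1) (4,2) (4,3) (4,4)] -> total=8
Click 2 (1,4) count=2: revealed 1 new [(1,4)] -> total=9

Answer: .....
....#
.....
.####
.####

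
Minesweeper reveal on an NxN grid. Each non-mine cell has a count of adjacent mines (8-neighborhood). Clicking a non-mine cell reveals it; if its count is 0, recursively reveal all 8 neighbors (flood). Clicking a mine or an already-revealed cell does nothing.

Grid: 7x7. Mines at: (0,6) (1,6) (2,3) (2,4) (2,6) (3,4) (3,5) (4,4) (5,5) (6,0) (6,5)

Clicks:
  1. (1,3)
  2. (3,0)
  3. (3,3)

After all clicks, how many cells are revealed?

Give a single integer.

Answer: 32

Derivation:
Click 1 (1,3) count=2: revealed 1 new [(1,3)] -> total=1
Click 2 (3,0) count=0: revealed 31 new [(0,0) (0,1) (0,2) (0,3) (0,4) (0,5) (1,0) (1,1) (1,2) (1,4) (1,5) (2,0) (2,1) (2,2) (3,0) (3,1) (3,2) (3,3) (4,0) (4,1) (4,2) (4,3) (5,0) (5,1) (5,2) (5,3) (5,4) (6,1) (6,2) (6,3) (6,4)] -> total=32
Click 3 (3,3) count=4: revealed 0 new [(none)] -> total=32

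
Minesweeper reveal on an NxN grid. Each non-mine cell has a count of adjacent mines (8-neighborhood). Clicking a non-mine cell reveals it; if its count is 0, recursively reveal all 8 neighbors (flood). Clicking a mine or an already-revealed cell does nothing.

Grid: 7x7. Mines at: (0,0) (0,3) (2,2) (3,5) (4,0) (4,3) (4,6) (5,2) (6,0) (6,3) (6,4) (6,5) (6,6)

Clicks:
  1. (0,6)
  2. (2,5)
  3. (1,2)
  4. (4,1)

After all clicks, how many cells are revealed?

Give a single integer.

Answer: 11

Derivation:
Click 1 (0,6) count=0: revealed 9 new [(0,4) (0,5) (0,6) (1,4) (1,5) (1,6) (2,4) (2,5) (2,6)] -> total=9
Click 2 (2,5) count=1: revealed 0 new [(none)] -> total=9
Click 3 (1,2) count=2: revealed 1 new [(1,2)] -> total=10
Click 4 (4,1) count=2: revealed 1 new [(4,1)] -> total=11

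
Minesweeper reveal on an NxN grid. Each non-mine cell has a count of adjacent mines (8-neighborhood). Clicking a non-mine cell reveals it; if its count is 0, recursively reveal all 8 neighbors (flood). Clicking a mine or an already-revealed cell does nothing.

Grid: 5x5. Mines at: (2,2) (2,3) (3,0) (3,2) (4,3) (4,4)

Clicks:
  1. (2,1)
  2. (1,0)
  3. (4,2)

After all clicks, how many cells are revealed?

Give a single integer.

Answer: 13

Derivation:
Click 1 (2,1) count=3: revealed 1 new [(2,1)] -> total=1
Click 2 (1,0) count=0: revealed 11 new [(0,0) (0,1) (0,2) (0,3) (0,4) (1,0) (1,1) (1,2) (1,3) (1,4) (2,0)] -> total=12
Click 3 (4,2) count=2: revealed 1 new [(4,2)] -> total=13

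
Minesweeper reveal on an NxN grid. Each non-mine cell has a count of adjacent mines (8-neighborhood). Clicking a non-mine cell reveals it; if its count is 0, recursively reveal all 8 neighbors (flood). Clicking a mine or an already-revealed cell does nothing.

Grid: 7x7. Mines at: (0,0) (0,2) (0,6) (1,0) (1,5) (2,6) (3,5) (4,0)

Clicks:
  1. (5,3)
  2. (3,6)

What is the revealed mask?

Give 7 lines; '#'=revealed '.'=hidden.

Answer: .......
.####..
.####..
.####.#
.######
#######
#######

Derivation:
Click 1 (5,3) count=0: revealed 32 new [(1,1) (1,2) (1,3) (1,4) (2,1) (2,2) (2,3) (2,4) (3,1) (3,2) (3,3) (3,4) (4,1) (4,2) (4,3) (4,4) (4,5) (4,6) (5,0) (5,1) (5,2) (5,3) (5,4) (5,5) (5,6) (6,0) (6,1) (6,2) (6,3) (6,4) (6,5) (6,6)] -> total=32
Click 2 (3,6) count=2: revealed 1 new [(3,6)] -> total=33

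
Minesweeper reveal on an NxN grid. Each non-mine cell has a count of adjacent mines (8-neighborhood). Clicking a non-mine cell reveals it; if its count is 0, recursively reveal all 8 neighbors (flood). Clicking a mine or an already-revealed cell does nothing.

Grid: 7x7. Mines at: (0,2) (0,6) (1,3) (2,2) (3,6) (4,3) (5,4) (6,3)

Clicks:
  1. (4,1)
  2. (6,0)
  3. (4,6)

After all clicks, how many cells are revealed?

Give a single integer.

Click 1 (4,1) count=0: revealed 18 new [(0,0) (0,1) (1,0) (1,1) (2,0) (2,1) (3,0) (3,1) (3,2) (4,0) (4,1) (4,2) (5,0) (5,1) (5,2) (6,0) (6,1) (6,2)] -> total=18
Click 2 (6,0) count=0: revealed 0 new [(none)] -> total=18
Click 3 (4,6) count=1: revealed 1 new [(4,6)] -> total=19

Answer: 19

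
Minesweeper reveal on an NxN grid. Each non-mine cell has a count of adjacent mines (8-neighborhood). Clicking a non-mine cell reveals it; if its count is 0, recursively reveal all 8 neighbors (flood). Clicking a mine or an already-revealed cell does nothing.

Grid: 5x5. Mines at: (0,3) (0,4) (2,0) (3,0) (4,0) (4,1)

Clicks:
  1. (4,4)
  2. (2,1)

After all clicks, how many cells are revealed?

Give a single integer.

Click 1 (4,4) count=0: revealed 15 new [(1,1) (1,2) (1,3) (1,4) (2,1) (2,2) (2,3) (2,4) (3,1) (3,2) (3,3) (3,4) (4,2) (4,3) (4,4)] -> total=15
Click 2 (2,1) count=2: revealed 0 new [(none)] -> total=15

Answer: 15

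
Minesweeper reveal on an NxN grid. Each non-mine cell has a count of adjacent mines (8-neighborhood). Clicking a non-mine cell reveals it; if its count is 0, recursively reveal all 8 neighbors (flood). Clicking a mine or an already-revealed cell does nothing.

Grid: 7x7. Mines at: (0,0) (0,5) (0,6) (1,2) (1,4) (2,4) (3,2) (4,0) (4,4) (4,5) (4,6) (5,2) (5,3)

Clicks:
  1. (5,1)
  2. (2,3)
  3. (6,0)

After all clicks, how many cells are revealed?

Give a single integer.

Answer: 5

Derivation:
Click 1 (5,1) count=2: revealed 1 new [(5,1)] -> total=1
Click 2 (2,3) count=4: revealed 1 new [(2,3)] -> total=2
Click 3 (6,0) count=0: revealed 3 new [(5,0) (6,0) (6,1)] -> total=5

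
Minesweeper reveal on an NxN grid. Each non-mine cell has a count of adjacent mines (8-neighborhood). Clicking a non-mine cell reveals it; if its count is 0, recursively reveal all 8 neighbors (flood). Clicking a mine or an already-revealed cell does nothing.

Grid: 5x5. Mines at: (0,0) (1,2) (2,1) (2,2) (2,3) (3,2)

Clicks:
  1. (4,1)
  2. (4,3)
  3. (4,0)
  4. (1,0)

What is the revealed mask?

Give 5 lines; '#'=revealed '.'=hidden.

Answer: .....
#....
.....
##...
##.#.

Derivation:
Click 1 (4,1) count=1: revealed 1 new [(4,1)] -> total=1
Click 2 (4,3) count=1: revealed 1 new [(4,3)] -> total=2
Click 3 (4,0) count=0: revealed 3 new [(3,0) (3,1) (4,0)] -> total=5
Click 4 (1,0) count=2: revealed 1 new [(1,0)] -> total=6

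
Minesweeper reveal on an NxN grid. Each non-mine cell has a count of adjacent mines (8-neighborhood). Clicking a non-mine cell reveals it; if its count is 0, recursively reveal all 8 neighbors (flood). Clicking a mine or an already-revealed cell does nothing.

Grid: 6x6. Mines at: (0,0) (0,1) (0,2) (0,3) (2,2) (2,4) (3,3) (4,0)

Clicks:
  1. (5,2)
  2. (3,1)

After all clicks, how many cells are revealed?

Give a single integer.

Click 1 (5,2) count=0: revealed 12 new [(3,4) (3,5) (4,1) (4,2) (4,3) (4,4) (4,5) (5,1) (5,2) (5,3) (5,4) (5,5)] -> total=12
Click 2 (3,1) count=2: revealed 1 new [(3,1)] -> total=13

Answer: 13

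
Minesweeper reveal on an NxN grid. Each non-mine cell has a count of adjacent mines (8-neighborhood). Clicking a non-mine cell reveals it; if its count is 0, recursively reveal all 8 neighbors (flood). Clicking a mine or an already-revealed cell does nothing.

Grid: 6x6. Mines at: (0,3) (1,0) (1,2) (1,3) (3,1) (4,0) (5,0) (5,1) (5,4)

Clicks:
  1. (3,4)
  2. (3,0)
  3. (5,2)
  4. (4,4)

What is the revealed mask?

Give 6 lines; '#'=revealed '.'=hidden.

Click 1 (3,4) count=0: revealed 16 new [(0,4) (0,5) (1,4) (1,5) (2,2) (2,3) (2,4) (2,5) (3,2) (3,3) (3,4) (3,5) (4,2) (4,3) (4,4) (4,5)] -> total=16
Click 2 (3,0) count=2: revealed 1 new [(3,0)] -> total=17
Click 3 (5,2) count=1: revealed 1 new [(5,2)] -> total=18
Click 4 (4,4) count=1: revealed 0 new [(none)] -> total=18

Answer: ....##
....##
..####
#.####
..####
..#...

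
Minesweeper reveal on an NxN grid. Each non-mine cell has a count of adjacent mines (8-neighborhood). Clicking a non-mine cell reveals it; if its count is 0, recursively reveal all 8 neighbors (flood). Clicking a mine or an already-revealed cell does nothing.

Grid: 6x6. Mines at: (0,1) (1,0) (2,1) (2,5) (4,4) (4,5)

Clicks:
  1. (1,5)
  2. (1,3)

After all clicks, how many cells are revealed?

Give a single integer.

Answer: 14

Derivation:
Click 1 (1,5) count=1: revealed 1 new [(1,5)] -> total=1
Click 2 (1,3) count=0: revealed 13 new [(0,2) (0,3) (0,4) (0,5) (1,2) (1,3) (1,4) (2,2) (2,3) (2,4) (3,2) (3,3) (3,4)] -> total=14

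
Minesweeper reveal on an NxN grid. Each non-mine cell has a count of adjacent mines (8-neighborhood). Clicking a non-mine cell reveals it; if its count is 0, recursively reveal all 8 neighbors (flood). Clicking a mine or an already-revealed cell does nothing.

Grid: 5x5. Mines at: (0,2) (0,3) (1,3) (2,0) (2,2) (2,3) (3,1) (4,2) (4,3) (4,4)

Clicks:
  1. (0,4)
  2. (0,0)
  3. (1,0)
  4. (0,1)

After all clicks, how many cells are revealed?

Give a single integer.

Click 1 (0,4) count=2: revealed 1 new [(0,4)] -> total=1
Click 2 (0,0) count=0: revealed 4 new [(0,0) (0,1) (1,0) (1,1)] -> total=5
Click 3 (1,0) count=1: revealed 0 new [(none)] -> total=5
Click 4 (0,1) count=1: revealed 0 new [(none)] -> total=5

Answer: 5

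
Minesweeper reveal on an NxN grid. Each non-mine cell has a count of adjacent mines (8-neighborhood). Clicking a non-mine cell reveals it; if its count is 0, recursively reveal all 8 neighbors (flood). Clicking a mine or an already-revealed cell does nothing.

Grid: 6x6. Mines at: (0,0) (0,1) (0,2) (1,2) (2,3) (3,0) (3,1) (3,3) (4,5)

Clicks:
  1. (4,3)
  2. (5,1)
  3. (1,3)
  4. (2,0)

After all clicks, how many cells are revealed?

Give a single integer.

Answer: 12

Derivation:
Click 1 (4,3) count=1: revealed 1 new [(4,3)] -> total=1
Click 2 (5,1) count=0: revealed 9 new [(4,0) (4,1) (4,2) (4,4) (5,0) (5,1) (5,2) (5,3) (5,4)] -> total=10
Click 3 (1,3) count=3: revealed 1 new [(1,3)] -> total=11
Click 4 (2,0) count=2: revealed 1 new [(2,0)] -> total=12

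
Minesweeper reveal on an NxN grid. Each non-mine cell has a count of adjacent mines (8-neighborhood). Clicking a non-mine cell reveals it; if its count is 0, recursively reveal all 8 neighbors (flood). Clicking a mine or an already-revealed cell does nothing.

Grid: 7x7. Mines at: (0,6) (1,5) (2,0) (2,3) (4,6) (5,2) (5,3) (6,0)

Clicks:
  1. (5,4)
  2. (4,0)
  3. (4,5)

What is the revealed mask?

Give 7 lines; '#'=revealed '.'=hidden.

Click 1 (5,4) count=1: revealed 1 new [(5,4)] -> total=1
Click 2 (4,0) count=0: revealed 6 new [(3,0) (3,1) (4,0) (4,1) (5,0) (5,1)] -> total=7
Click 3 (4,5) count=1: revealed 1 new [(4,5)] -> total=8

Answer: .......
.......
.......
##.....
##...#.
##..#..
.......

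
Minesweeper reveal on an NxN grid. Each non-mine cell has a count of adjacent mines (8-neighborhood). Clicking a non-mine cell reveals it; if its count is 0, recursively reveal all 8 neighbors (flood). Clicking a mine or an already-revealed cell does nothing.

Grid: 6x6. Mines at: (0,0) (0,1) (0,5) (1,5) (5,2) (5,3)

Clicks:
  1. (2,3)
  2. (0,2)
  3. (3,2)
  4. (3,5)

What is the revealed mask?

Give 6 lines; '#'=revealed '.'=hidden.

Click 1 (2,3) count=0: revealed 30 new [(0,2) (0,3) (0,4) (1,0) (1,1) (1,2) (1,3) (1,4) (2,0) (2,1) (2,2) (2,3) (2,4) (2,5) (3,0) (3,1) (3,2) (3,3) (3,4) (3,5) (4,0) (4,1) (4,2) (4,3) (4,4) (4,5) (5,0) (5,1) (5,4) (5,5)] -> total=30
Click 2 (0,2) count=1: revealed 0 new [(none)] -> total=30
Click 3 (3,2) count=0: revealed 0 new [(none)] -> total=30
Click 4 (3,5) count=0: revealed 0 new [(none)] -> total=30

Answer: ..###.
#####.
######
######
######
##..##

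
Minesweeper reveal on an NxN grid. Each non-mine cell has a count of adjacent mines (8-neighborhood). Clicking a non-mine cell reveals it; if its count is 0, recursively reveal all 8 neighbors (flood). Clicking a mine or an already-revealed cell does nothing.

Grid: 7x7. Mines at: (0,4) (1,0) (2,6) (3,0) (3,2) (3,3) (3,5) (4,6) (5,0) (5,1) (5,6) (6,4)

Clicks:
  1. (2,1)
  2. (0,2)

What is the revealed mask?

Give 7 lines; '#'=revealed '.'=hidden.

Answer: .###...
.###...
.###...
.......
.......
.......
.......

Derivation:
Click 1 (2,1) count=3: revealed 1 new [(2,1)] -> total=1
Click 2 (0,2) count=0: revealed 8 new [(0,1) (0,2) (0,3) (1,1) (1,2) (1,3) (2,2) (2,3)] -> total=9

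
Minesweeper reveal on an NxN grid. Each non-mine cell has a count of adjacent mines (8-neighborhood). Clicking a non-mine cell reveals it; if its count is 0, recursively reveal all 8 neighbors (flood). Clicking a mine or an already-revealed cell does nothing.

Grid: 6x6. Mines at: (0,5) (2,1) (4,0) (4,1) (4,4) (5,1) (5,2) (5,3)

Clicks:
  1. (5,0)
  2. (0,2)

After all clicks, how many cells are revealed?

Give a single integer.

Click 1 (5,0) count=3: revealed 1 new [(5,0)] -> total=1
Click 2 (0,2) count=0: revealed 19 new [(0,0) (0,1) (0,2) (0,3) (0,4) (1,0) (1,1) (1,2) (1,3) (1,4) (1,5) (2,2) (2,3) (2,4) (2,5) (3,2) (3,3) (3,4) (3,5)] -> total=20

Answer: 20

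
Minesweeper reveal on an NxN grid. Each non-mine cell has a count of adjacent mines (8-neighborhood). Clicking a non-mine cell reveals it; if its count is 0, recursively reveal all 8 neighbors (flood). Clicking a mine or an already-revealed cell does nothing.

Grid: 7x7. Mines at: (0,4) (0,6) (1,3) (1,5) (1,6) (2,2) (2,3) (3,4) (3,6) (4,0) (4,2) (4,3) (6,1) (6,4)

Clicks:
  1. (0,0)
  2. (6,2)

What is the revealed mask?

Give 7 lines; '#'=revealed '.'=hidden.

Click 1 (0,0) count=0: revealed 10 new [(0,0) (0,1) (0,2) (1,0) (1,1) (1,2) (2,0) (2,1) (3,0) (3,1)] -> total=10
Click 2 (6,2) count=1: revealed 1 new [(6,2)] -> total=11

Answer: ###....
###....
##.....
##.....
.......
.......
..#....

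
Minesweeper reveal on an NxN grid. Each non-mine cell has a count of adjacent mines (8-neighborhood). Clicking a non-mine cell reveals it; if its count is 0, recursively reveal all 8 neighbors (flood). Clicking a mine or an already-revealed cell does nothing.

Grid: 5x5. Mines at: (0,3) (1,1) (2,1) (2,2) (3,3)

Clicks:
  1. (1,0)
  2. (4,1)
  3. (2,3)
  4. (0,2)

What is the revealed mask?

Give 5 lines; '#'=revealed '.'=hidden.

Answer: ..#..
#....
...#.
###..
###..

Derivation:
Click 1 (1,0) count=2: revealed 1 new [(1,0)] -> total=1
Click 2 (4,1) count=0: revealed 6 new [(3,0) (3,1) (3,2) (4,0) (4,1) (4,2)] -> total=7
Click 3 (2,3) count=2: revealed 1 new [(2,3)] -> total=8
Click 4 (0,2) count=2: revealed 1 new [(0,2)] -> total=9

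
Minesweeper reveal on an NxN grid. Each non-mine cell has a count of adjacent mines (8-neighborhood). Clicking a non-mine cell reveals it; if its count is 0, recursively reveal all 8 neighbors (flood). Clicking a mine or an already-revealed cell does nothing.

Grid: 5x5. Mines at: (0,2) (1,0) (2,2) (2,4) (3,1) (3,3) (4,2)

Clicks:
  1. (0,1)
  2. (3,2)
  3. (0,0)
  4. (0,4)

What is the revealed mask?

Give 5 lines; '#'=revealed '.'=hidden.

Answer: ##.##
...##
.....
..#..
.....

Derivation:
Click 1 (0,1) count=2: revealed 1 new [(0,1)] -> total=1
Click 2 (3,2) count=4: revealed 1 new [(3,2)] -> total=2
Click 3 (0,0) count=1: revealed 1 new [(0,0)] -> total=3
Click 4 (0,4) count=0: revealed 4 new [(0,3) (0,4) (1,3) (1,4)] -> total=7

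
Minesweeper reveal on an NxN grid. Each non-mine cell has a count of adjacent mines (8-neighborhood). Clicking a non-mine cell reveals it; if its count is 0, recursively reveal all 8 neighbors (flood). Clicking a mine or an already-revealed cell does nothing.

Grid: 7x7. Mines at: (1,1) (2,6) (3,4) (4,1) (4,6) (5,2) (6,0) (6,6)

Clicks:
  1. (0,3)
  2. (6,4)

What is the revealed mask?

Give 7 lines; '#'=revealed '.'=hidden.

Answer: ..#####
..#####
..####.
.......
...###.
...###.
...###.

Derivation:
Click 1 (0,3) count=0: revealed 14 new [(0,2) (0,3) (0,4) (0,5) (0,6) (1,2) (1,3) (1,4) (1,5) (1,6) (2,2) (2,3) (2,4) (2,5)] -> total=14
Click 2 (6,4) count=0: revealed 9 new [(4,3) (4,4) (4,5) (5,3) (5,4) (5,5) (6,3) (6,4) (6,5)] -> total=23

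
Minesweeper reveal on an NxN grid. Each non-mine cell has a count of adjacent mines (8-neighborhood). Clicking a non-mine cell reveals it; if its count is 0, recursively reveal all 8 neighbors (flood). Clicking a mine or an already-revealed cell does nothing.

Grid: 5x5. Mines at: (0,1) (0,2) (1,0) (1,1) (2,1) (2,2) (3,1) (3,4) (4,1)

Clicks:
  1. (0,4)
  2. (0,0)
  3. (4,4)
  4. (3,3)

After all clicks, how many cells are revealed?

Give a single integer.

Click 1 (0,4) count=0: revealed 6 new [(0,3) (0,4) (1,3) (1,4) (2,3) (2,4)] -> total=6
Click 2 (0,0) count=3: revealed 1 new [(0,0)] -> total=7
Click 3 (4,4) count=1: revealed 1 new [(4,4)] -> total=8
Click 4 (3,3) count=2: revealed 1 new [(3,3)] -> total=9

Answer: 9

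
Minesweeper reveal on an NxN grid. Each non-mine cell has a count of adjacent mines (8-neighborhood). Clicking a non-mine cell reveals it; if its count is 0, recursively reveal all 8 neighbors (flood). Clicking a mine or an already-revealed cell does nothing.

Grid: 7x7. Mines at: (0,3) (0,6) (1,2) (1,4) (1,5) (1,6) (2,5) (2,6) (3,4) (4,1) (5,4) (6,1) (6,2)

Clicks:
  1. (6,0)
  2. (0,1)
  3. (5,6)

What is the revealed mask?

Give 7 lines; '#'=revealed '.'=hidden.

Answer: .#.....
.......
.......
.....##
.....##
.....##
#....##

Derivation:
Click 1 (6,0) count=1: revealed 1 new [(6,0)] -> total=1
Click 2 (0,1) count=1: revealed 1 new [(0,1)] -> total=2
Click 3 (5,6) count=0: revealed 8 new [(3,5) (3,6) (4,5) (4,6) (5,5) (5,6) (6,5) (6,6)] -> total=10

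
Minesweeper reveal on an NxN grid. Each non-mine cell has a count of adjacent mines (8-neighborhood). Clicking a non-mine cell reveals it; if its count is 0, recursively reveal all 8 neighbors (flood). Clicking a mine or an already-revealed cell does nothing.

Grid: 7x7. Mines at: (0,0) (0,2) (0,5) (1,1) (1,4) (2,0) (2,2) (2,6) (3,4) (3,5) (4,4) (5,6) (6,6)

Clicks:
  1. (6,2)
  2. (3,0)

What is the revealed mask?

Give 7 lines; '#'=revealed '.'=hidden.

Answer: .......
.......
.......
####...
####...
######.
######.

Derivation:
Click 1 (6,2) count=0: revealed 20 new [(3,0) (3,1) (3,2) (3,3) (4,0) (4,1) (4,2) (4,3) (5,0) (5,1) (5,2) (5,3) (5,4) (5,5) (6,0) (6,1) (6,2) (6,3) (6,4) (6,5)] -> total=20
Click 2 (3,0) count=1: revealed 0 new [(none)] -> total=20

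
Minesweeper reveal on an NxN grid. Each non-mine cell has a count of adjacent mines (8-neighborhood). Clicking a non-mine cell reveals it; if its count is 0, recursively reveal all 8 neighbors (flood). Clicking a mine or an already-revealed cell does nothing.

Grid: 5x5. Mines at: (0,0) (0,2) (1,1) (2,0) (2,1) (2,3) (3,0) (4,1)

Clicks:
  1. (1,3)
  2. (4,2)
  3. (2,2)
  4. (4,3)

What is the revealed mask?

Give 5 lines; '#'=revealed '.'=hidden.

Click 1 (1,3) count=2: revealed 1 new [(1,3)] -> total=1
Click 2 (4,2) count=1: revealed 1 new [(4,2)] -> total=2
Click 3 (2,2) count=3: revealed 1 new [(2,2)] -> total=3
Click 4 (4,3) count=0: revealed 5 new [(3,2) (3,3) (3,4) (4,3) (4,4)] -> total=8

Answer: .....
...#.
..#..
..###
..###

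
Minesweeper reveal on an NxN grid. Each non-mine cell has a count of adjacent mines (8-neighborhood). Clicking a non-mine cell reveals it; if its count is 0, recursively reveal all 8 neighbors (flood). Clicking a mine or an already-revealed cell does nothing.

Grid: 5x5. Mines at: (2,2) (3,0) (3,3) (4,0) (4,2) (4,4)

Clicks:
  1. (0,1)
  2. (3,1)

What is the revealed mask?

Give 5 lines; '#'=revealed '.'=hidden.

Answer: #####
#####
##.##
.#...
.....

Derivation:
Click 1 (0,1) count=0: revealed 14 new [(0,0) (0,1) (0,2) (0,3) (0,4) (1,0) (1,1) (1,2) (1,3) (1,4) (2,0) (2,1) (2,3) (2,4)] -> total=14
Click 2 (3,1) count=4: revealed 1 new [(3,1)] -> total=15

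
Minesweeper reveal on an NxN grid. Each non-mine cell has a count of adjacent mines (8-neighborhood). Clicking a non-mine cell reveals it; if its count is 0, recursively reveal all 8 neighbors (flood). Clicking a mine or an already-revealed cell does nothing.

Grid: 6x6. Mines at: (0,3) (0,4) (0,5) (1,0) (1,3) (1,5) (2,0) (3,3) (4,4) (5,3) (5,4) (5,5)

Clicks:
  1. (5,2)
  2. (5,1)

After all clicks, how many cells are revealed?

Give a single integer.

Click 1 (5,2) count=1: revealed 1 new [(5,2)] -> total=1
Click 2 (5,1) count=0: revealed 8 new [(3,0) (3,1) (3,2) (4,0) (4,1) (4,2) (5,0) (5,1)] -> total=9

Answer: 9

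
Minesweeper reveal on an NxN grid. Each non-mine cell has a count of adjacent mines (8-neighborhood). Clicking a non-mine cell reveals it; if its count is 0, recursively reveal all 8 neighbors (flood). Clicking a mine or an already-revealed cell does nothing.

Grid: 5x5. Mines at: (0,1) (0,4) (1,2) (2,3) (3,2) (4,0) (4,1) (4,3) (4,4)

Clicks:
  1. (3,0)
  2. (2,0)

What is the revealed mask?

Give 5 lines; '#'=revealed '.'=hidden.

Click 1 (3,0) count=2: revealed 1 new [(3,0)] -> total=1
Click 2 (2,0) count=0: revealed 5 new [(1,0) (1,1) (2,0) (2,1) (3,1)] -> total=6

Answer: .....
##...
##...
##...
.....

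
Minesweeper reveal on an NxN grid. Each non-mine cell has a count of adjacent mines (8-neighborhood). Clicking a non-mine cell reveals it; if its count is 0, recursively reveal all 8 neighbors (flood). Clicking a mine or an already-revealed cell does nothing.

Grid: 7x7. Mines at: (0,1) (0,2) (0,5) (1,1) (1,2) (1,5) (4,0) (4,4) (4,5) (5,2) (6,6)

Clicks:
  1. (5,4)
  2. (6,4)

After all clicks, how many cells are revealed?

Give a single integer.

Answer: 6

Derivation:
Click 1 (5,4) count=2: revealed 1 new [(5,4)] -> total=1
Click 2 (6,4) count=0: revealed 5 new [(5,3) (5,5) (6,3) (6,4) (6,5)] -> total=6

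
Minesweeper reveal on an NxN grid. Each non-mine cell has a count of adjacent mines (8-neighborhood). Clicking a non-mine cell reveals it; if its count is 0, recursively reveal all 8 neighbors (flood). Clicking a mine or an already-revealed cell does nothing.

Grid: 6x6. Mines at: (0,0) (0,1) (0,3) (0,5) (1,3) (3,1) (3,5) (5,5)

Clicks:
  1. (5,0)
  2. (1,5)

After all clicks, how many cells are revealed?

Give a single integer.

Click 1 (5,0) count=0: revealed 16 new [(2,2) (2,3) (2,4) (3,2) (3,3) (3,4) (4,0) (4,1) (4,2) (4,3) (4,4) (5,0) (5,1) (5,2) (5,3) (5,4)] -> total=16
Click 2 (1,5) count=1: revealed 1 new [(1,5)] -> total=17

Answer: 17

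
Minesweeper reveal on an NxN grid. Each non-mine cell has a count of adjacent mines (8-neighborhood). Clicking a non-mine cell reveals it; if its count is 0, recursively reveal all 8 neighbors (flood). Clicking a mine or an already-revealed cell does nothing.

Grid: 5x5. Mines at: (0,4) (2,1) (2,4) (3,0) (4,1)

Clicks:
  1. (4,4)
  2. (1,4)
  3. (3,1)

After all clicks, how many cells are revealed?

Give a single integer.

Click 1 (4,4) count=0: revealed 6 new [(3,2) (3,3) (3,4) (4,2) (4,3) (4,4)] -> total=6
Click 2 (1,4) count=2: revealed 1 new [(1,4)] -> total=7
Click 3 (3,1) count=3: revealed 1 new [(3,1)] -> total=8

Answer: 8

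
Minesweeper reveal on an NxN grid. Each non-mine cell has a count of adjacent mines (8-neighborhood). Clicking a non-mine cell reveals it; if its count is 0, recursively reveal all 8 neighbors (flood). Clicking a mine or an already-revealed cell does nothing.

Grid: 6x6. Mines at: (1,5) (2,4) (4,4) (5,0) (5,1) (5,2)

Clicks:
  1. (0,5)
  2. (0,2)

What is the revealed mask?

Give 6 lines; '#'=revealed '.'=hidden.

Answer: ######
#####.
####..
####..
####..
......

Derivation:
Click 1 (0,5) count=1: revealed 1 new [(0,5)] -> total=1
Click 2 (0,2) count=0: revealed 22 new [(0,0) (0,1) (0,2) (0,3) (0,4) (1,0) (1,1) (1,2) (1,3) (1,4) (2,0) (2,1) (2,2) (2,3) (3,0) (3,1) (3,2) (3,3) (4,0) (4,1) (4,2) (4,3)] -> total=23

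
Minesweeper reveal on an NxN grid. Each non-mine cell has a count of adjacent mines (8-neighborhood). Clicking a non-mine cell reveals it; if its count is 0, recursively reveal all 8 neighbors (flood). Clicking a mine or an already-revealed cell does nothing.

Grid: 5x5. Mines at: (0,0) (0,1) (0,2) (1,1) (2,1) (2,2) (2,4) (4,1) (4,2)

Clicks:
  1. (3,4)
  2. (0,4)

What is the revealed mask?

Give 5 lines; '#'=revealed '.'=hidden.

Click 1 (3,4) count=1: revealed 1 new [(3,4)] -> total=1
Click 2 (0,4) count=0: revealed 4 new [(0,3) (0,4) (1,3) (1,4)] -> total=5

Answer: ...##
...##
.....
....#
.....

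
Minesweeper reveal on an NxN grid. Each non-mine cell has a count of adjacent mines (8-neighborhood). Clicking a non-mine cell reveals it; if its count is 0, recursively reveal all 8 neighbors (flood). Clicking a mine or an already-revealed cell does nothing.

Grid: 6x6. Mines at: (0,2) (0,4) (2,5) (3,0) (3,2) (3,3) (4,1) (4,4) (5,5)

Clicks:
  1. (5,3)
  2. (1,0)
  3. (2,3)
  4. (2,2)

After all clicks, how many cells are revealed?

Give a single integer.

Answer: 9

Derivation:
Click 1 (5,3) count=1: revealed 1 new [(5,3)] -> total=1
Click 2 (1,0) count=0: revealed 6 new [(0,0) (0,1) (1,0) (1,1) (2,0) (2,1)] -> total=7
Click 3 (2,3) count=2: revealed 1 new [(2,3)] -> total=8
Click 4 (2,2) count=2: revealed 1 new [(2,2)] -> total=9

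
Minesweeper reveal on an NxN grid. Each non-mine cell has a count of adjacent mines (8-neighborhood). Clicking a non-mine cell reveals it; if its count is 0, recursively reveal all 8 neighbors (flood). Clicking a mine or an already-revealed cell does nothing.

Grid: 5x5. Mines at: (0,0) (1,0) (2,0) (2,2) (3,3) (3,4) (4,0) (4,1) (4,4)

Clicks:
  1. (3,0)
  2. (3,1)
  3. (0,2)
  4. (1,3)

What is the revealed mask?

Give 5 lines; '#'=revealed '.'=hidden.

Click 1 (3,0) count=3: revealed 1 new [(3,0)] -> total=1
Click 2 (3,1) count=4: revealed 1 new [(3,1)] -> total=2
Click 3 (0,2) count=0: revealed 10 new [(0,1) (0,2) (0,3) (0,4) (1,1) (1,2) (1,3) (1,4) (2,3) (2,4)] -> total=12
Click 4 (1,3) count=1: revealed 0 new [(none)] -> total=12

Answer: .####
.####
...##
##...
.....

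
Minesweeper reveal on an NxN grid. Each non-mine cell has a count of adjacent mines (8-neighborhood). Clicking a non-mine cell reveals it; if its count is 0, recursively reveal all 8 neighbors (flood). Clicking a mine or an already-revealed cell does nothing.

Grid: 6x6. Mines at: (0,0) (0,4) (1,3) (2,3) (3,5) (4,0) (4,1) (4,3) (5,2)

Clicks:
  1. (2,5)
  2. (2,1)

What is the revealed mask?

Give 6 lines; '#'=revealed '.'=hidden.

Click 1 (2,5) count=1: revealed 1 new [(2,5)] -> total=1
Click 2 (2,1) count=0: revealed 9 new [(1,0) (1,1) (1,2) (2,0) (2,1) (2,2) (3,0) (3,1) (3,2)] -> total=10

Answer: ......
###...
###..#
###...
......
......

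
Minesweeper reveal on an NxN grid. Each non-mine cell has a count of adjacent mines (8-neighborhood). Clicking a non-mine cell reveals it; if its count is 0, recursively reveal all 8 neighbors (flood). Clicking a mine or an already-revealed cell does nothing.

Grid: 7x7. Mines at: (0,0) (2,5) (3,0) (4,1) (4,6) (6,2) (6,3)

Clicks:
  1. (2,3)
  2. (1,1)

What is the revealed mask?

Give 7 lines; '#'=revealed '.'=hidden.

Click 1 (2,3) count=0: revealed 29 new [(0,1) (0,2) (0,3) (0,4) (0,5) (0,6) (1,1) (1,2) (1,3) (1,4) (1,5) (1,6) (2,1) (2,2) (2,3) (2,4) (3,1) (3,2) (3,3) (3,4) (3,5) (4,2) (4,3) (4,4) (4,5) (5,2) (5,3) (5,4) (5,5)] -> total=29
Click 2 (1,1) count=1: revealed 0 new [(none)] -> total=29

Answer: .######
.######
.####..
.#####.
..####.
..####.
.......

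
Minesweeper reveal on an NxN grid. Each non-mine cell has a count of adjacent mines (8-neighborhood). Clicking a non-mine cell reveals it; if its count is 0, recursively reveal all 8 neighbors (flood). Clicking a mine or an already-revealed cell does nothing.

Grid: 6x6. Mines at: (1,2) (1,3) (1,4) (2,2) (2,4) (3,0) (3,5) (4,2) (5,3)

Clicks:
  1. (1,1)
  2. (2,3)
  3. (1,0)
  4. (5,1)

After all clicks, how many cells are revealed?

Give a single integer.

Click 1 (1,1) count=2: revealed 1 new [(1,1)] -> total=1
Click 2 (2,3) count=5: revealed 1 new [(2,3)] -> total=2
Click 3 (1,0) count=0: revealed 5 new [(0,0) (0,1) (1,0) (2,0) (2,1)] -> total=7
Click 4 (5,1) count=1: revealed 1 new [(5,1)] -> total=8

Answer: 8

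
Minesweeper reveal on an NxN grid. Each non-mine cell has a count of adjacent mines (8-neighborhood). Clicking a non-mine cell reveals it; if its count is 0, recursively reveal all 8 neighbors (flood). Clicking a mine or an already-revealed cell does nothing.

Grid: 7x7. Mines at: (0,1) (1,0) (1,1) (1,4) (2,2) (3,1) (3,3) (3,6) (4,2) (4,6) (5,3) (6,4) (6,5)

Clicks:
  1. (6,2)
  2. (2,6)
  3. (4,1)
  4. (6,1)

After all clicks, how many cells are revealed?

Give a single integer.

Answer: 9

Derivation:
Click 1 (6,2) count=1: revealed 1 new [(6,2)] -> total=1
Click 2 (2,6) count=1: revealed 1 new [(2,6)] -> total=2
Click 3 (4,1) count=2: revealed 1 new [(4,1)] -> total=3
Click 4 (6,1) count=0: revealed 6 new [(4,0) (5,0) (5,1) (5,2) (6,0) (6,1)] -> total=9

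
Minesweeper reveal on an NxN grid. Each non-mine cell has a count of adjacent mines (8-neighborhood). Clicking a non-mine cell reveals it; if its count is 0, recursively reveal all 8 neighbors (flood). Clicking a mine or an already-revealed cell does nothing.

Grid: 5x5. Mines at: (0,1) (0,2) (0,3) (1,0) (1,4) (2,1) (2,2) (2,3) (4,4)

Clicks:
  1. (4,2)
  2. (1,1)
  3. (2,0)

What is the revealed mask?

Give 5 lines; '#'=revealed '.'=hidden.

Answer: .....
.#...
#....
####.
####.

Derivation:
Click 1 (4,2) count=0: revealed 8 new [(3,0) (3,1) (3,2) (3,3) (4,0) (4,1) (4,2) (4,3)] -> total=8
Click 2 (1,1) count=5: revealed 1 new [(1,1)] -> total=9
Click 3 (2,0) count=2: revealed 1 new [(2,0)] -> total=10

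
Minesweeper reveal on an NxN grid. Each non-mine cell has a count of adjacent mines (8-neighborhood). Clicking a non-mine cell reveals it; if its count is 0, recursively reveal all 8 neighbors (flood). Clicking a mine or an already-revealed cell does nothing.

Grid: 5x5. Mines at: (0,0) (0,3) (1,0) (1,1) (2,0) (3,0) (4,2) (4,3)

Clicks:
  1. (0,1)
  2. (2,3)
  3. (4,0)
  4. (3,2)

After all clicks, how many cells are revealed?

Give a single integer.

Click 1 (0,1) count=3: revealed 1 new [(0,1)] -> total=1
Click 2 (2,3) count=0: revealed 9 new [(1,2) (1,3) (1,4) (2,2) (2,3) (2,4) (3,2) (3,3) (3,4)] -> total=10
Click 3 (4,0) count=1: revealed 1 new [(4,0)] -> total=11
Click 4 (3,2) count=2: revealed 0 new [(none)] -> total=11

Answer: 11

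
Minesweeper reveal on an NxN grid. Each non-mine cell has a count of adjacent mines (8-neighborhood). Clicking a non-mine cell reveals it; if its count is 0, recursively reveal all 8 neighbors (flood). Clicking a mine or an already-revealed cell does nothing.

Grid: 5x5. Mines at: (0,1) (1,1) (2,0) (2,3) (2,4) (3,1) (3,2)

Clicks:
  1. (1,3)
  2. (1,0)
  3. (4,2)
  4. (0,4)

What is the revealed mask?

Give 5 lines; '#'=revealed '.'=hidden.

Click 1 (1,3) count=2: revealed 1 new [(1,3)] -> total=1
Click 2 (1,0) count=3: revealed 1 new [(1,0)] -> total=2
Click 3 (4,2) count=2: revealed 1 new [(4,2)] -> total=3
Click 4 (0,4) count=0: revealed 5 new [(0,2) (0,3) (0,4) (1,2) (1,4)] -> total=8

Answer: ..###
#.###
.....
.....
..#..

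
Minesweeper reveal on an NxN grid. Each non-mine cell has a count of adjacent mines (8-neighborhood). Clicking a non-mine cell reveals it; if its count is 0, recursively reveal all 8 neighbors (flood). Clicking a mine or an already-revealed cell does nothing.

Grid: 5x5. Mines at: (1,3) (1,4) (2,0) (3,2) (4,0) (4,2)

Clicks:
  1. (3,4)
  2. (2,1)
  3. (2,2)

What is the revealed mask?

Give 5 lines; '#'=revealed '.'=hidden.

Answer: .....
.....
.####
...##
...##

Derivation:
Click 1 (3,4) count=0: revealed 6 new [(2,3) (2,4) (3,3) (3,4) (4,3) (4,4)] -> total=6
Click 2 (2,1) count=2: revealed 1 new [(2,1)] -> total=7
Click 3 (2,2) count=2: revealed 1 new [(2,2)] -> total=8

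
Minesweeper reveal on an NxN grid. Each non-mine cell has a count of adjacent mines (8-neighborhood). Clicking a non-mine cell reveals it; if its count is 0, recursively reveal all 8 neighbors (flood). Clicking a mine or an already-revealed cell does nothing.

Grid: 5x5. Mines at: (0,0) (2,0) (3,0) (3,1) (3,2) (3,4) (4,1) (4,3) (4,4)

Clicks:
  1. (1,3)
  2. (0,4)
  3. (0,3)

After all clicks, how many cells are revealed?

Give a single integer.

Click 1 (1,3) count=0: revealed 12 new [(0,1) (0,2) (0,3) (0,4) (1,1) (1,2) (1,3) (1,4) (2,1) (2,2) (2,3) (2,4)] -> total=12
Click 2 (0,4) count=0: revealed 0 new [(none)] -> total=12
Click 3 (0,3) count=0: revealed 0 new [(none)] -> total=12

Answer: 12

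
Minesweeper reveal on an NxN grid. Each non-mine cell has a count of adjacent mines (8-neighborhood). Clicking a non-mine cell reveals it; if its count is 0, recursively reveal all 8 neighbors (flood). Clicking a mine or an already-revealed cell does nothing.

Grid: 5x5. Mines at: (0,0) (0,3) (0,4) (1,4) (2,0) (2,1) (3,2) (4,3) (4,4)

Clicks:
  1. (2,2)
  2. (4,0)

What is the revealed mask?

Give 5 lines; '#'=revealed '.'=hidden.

Answer: .....
.....
..#..
##...
##...

Derivation:
Click 1 (2,2) count=2: revealed 1 new [(2,2)] -> total=1
Click 2 (4,0) count=0: revealed 4 new [(3,0) (3,1) (4,0) (4,1)] -> total=5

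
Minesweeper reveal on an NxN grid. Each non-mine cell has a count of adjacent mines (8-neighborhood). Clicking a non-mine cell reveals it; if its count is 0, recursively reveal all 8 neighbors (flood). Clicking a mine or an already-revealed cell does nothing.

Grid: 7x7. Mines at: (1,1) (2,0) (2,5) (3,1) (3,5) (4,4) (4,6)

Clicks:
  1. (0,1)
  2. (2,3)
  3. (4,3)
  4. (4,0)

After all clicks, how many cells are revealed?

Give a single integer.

Answer: 19

Derivation:
Click 1 (0,1) count=1: revealed 1 new [(0,1)] -> total=1
Click 2 (2,3) count=0: revealed 16 new [(0,2) (0,3) (0,4) (0,5) (0,6) (1,2) (1,3) (1,4) (1,5) (1,6) (2,2) (2,3) (2,4) (3,2) (3,3) (3,4)] -> total=17
Click 3 (4,3) count=1: revealed 1 new [(4,3)] -> total=18
Click 4 (4,0) count=1: revealed 1 new [(4,0)] -> total=19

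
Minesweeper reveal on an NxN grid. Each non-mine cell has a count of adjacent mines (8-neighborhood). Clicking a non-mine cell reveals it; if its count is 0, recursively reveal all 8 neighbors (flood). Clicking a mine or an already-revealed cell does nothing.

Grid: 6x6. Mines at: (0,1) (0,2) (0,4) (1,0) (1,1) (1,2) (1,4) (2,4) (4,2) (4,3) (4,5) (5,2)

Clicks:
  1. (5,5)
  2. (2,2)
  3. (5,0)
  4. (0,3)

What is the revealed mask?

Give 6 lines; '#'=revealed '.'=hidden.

Answer: ...#..
......
###...
##....
##....
##...#

Derivation:
Click 1 (5,5) count=1: revealed 1 new [(5,5)] -> total=1
Click 2 (2,2) count=2: revealed 1 new [(2,2)] -> total=2
Click 3 (5,0) count=0: revealed 8 new [(2,0) (2,1) (3,0) (3,1) (4,0) (4,1) (5,0) (5,1)] -> total=10
Click 4 (0,3) count=4: revealed 1 new [(0,3)] -> total=11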